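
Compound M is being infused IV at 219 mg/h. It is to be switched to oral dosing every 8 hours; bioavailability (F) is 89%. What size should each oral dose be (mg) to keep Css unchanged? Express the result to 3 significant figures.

1970 mg

To maintain the same Css, the systemic dosing rate must be unchanged: F·D/τ = infusion rate.
D = rate × τ / F = 219 × 8 / 0.89 = 1969 mg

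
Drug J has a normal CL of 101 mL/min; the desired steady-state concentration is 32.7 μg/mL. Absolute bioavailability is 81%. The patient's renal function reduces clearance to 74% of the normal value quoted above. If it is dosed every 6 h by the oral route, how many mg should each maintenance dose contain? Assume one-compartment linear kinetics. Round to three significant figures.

Convert clearance: 101 mL/min × 60 min/h ÷ 1000 mL/L = 6.060 L/h
Patient clearance = 0.74 × 6.060 = 4.484 L/h
At steady state, dose per interval replaces the amount cleared in that interval: F·D/τ = CL·Css.
D = CL × Css × τ / F = 4.484 × 32.7 × 6 / 0.81 = 1086 mg

1090 mg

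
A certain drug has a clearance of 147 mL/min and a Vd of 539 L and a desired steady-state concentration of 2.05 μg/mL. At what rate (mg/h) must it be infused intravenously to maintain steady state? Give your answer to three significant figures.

18.1 mg/h

CL = 147 mL/min × 60/1000 = 8.820 L/h
R₀ = 8.820 × 2.05 = 18.08 mg/h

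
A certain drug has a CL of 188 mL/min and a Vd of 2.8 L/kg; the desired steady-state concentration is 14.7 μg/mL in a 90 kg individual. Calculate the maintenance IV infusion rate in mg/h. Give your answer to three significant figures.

CL = 188 mL/min = 188 × 0.06 = 11.28 L/h
At steady state, infusion rate equals elimination rate: rate in = CL × Css.
Infusion rate = CL · Css = 11.28 L/h × 14.7 mg/L = 165.8 mg/h

166 mg/h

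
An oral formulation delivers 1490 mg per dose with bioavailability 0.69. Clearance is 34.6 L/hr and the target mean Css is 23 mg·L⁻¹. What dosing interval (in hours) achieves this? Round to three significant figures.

1.29 h

F·D/τ = CL·Css → τ = F·D / (CL·Css).
τ = 0.69 × 1490 / (34.6 × 23) = 1.292 h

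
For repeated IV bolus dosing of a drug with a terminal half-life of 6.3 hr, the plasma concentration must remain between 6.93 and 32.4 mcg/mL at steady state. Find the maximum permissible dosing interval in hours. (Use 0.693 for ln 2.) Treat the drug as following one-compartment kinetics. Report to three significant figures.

k = 0.693 / t½ = 0.693 / 6.3 = 0.1100 h⁻¹
Between IV bolus doses, concentration decays as C = C₀·e^(−kτ), so C_peak/C_trough = e^(kτ).
τ_max = ln(C_peak/C_trough) / k = ln(32.4/6.93) / 0.1100 = 1.542 / 0.1100 = 14.02 h

14.0 h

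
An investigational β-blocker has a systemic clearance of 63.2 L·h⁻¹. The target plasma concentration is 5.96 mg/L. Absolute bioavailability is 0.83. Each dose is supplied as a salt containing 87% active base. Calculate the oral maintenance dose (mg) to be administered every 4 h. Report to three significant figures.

D = CL × Css × τ / F / S = 63.20 × 5.96 × 4 / 0.83 / 0.87 = 2087 mg

2090 mg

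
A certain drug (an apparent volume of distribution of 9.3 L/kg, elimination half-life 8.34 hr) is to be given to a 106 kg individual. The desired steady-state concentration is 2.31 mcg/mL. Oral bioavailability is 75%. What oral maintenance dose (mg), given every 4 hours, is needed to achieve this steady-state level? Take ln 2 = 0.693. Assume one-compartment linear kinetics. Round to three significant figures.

Vd(total) = 106 kg × 9.3 L/kg = 985.8 L
CL = ln 2 · Vd / t½ = 0.693 × 985.8 / 8.34 = 81.91 L/h
D = CL × Css × τ / F = 81.91 × 2.31 × 4 / 0.75 = 1009 mg

1010 mg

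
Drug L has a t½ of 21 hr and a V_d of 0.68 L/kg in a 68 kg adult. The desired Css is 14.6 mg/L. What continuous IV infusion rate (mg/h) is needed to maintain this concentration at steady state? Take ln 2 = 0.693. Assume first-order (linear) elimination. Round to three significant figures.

22.3 mg/h

Vd = 0.68 L/kg × 68 kg = 46.24 L
k = 0.693/21 = 0.03300 h⁻¹, so CL = k·Vd = 0.03300 × 46.24 = 1.526 L/h
Infusion rate = CL × Css = 1.526 × 14.6 = 22.28 mg/h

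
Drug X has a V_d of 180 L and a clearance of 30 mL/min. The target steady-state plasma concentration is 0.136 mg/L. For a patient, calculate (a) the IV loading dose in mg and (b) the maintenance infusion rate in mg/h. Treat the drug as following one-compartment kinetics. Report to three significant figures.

(a) 24.5 mg; (b) 0.245 mg/h

Loading dose = Vd × C = 180.0 × 0.136 = 24.48 mg
Convert clearance: 30 mL/min × 60 min/h ÷ 1000 mL/L = 1.800 L/h
Maintenance infusion rate = CL × Css = 1.800 × 0.136 = 0.2448 mg/h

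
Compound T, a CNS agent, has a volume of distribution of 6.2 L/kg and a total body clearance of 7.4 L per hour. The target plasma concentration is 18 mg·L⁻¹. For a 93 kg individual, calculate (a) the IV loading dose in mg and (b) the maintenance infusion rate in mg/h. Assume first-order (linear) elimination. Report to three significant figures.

(a) 10400 mg; (b) 133 mg/h

Total Vd = 6.2 × 93 = 576.6 L
Loading dose = Vd × C = 576.6 × 18 = 10380 mg
Maintenance infusion rate = CL × Css = 7.400 × 18 = 133.2 mg/h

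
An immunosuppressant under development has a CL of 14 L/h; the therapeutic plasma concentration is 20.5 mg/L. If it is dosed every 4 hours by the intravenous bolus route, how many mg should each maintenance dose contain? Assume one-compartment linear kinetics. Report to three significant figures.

1150 mg

D = CL × Css × τ = 14.00 × 20.5 × 4 = 1148 mg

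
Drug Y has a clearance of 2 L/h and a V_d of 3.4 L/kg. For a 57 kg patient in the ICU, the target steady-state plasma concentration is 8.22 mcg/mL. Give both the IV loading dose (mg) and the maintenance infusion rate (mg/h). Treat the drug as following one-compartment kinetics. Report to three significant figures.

Vd = 3.4 L/kg × 57 kg = 193.8 L
Loading: fill Vd to C_target → 193.8 L × 8.22 mg/L = 1593 mg
Infusion rate = 2.000 L/h × 8.22 mg/L = 16.44 mg/h

(a) 1590 mg; (b) 16.4 mg/h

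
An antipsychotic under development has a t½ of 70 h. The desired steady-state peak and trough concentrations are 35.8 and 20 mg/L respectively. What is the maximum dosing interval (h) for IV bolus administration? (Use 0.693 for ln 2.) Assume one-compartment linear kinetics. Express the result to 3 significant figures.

58.8 h

k = 0.693 / t½ = 0.693 / 70 = 0.009900 h⁻¹
Between IV bolus doses, concentration decays as C = C₀·e^(−kτ), so C_peak/C_trough = e^(kτ).
τ_max = ln(C_peak/C_trough) / k = ln(35.8/20) / 0.009900 = 0.5822 / 0.009900 = 58.81 h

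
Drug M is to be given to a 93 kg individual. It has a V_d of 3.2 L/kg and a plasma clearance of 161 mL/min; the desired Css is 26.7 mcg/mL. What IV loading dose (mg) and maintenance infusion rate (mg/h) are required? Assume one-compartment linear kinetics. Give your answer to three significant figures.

(a) 7950 mg; (b) 258 mg/h

Total Vd = 3.2 × 93 = 297.6 L
Loading: fill Vd to C_target → 297.6 L × 26.7 mg/L = 7946 mg
Convert clearance: 161 mL/min × 60 min/h ÷ 1000 mL/L = 9.660 L/h
Infusion rate = 9.660 L/h × 26.7 mg/L = 257.9 mg/h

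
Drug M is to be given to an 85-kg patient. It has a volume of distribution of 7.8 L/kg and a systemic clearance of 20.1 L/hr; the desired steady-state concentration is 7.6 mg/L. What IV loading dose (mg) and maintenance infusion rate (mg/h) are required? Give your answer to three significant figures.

(a) 5040 mg; (b) 153 mg/h

Vd = 7.8 L/kg × 85 kg = 663.0 L
Loading dose = Vd × C = 663.0 × 7.6 = 5039 mg
Maintenance infusion rate = CL × Css = 20.10 × 7.6 = 152.8 mg/h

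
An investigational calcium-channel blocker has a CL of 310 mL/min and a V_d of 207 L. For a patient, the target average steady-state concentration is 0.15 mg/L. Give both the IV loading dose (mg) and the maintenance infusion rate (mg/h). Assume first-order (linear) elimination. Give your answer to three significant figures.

Loading dose = Vd × C = 207.0 × 0.15 = 31.05 mg
Convert clearance: 310 mL/min × 60 min/h ÷ 1000 mL/L = 18.60 L/h
Maintenance: replace elimination → rate = CL × Css = 18.60 × 0.15 = 2.790 mg/h

(a) 31.1 mg; (b) 2.79 mg/h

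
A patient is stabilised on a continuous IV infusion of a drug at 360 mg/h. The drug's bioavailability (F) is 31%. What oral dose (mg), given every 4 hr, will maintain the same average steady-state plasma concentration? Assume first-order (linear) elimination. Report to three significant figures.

To maintain the same Css, the systemic dosing rate must be unchanged: F·D/τ = infusion rate.
D = rate × τ / F = 360 × 4 / 0.31 = 4645 mg

4650 mg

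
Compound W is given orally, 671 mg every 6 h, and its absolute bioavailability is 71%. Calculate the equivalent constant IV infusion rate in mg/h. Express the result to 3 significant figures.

79.4 mg/h

Equivalent systemic input: infusion rate = F·D/τ.
Rate = 0.71 × 671 / 6 = 79.40 mg/h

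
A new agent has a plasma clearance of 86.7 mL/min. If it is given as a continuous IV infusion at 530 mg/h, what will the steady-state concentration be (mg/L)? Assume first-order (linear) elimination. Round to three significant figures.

102 mg/L

Convert clearance: 86.7 mL/min × 60 min/h ÷ 1000 mL/L = 5.202 L/h
Css = rate / CL = 530 / 5.202 = 101.9 mg/L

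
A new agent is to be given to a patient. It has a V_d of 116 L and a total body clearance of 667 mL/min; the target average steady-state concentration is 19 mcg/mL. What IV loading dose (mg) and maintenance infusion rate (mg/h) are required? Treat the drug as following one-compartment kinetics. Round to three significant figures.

(a) 2200 mg; (b) 760 mg/h

Loading dose = Vd × C = 116.0 × 19 = 2204 mg
CL = 667 mL/min = 667 × 0.06 = 40.02 L/h
Maintenance: replace elimination → rate = CL × Css = 40.02 × 19 = 760.4 mg/h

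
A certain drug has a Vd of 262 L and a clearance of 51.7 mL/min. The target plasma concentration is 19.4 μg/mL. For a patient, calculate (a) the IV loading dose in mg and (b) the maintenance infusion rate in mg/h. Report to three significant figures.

(a) 5080 mg; (b) 60.2 mg/h

LD = Vd · C_target = 262.0 × 19.4 = 5083 mg
Convert clearance: 51.7 mL/min × 60 min/h ÷ 1000 mL/L = 3.102 L/h
Infusion rate = 3.102 L/h × 19.4 mg/L = 60.18 mg/h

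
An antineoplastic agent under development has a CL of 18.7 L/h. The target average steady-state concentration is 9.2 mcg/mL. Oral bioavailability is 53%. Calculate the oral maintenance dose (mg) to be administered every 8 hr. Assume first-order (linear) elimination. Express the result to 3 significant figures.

At steady state, dose per interval replaces the amount cleared in that interval: F·D/τ = CL·Css.
D = CL × Css × τ / F = 18.70 × 9.2 × 8 / 0.53 = 2597 mg

2600 mg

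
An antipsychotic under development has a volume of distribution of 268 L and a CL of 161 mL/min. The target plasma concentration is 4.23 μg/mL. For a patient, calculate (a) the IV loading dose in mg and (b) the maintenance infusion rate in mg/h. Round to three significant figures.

Loading: fill Vd to C_target → 268.0 L × 4.23 mg/L = 1134 mg
Convert clearance: 161 mL/min × 60 min/h ÷ 1000 mL/L = 9.660 L/h
Infusion rate = 9.660 L/h × 4.23 mg/L = 40.86 mg/h

(a) 1130 mg; (b) 40.9 mg/h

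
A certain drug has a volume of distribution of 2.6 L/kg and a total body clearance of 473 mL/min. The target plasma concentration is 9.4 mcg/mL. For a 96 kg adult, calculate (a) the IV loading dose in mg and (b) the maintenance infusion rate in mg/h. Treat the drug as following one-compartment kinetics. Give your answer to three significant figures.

(a) 2350 mg; (b) 267 mg/h

Vd = 2.6 L/kg × 96 kg = 249.6 L
Loading dose = Vd × C = 249.6 × 9.4 = 2346 mg
CL = 473 mL/min × 60/1000 = 28.38 L/h
Maintenance infusion rate = CL × Css = 28.38 × 9.4 = 266.8 mg/h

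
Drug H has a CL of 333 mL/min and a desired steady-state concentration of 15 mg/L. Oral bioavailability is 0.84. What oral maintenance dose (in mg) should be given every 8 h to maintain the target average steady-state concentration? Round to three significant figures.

2850 mg

CL = 333 mL/min = 333 × 0.06 = 19.98 L/h
At steady state, dose per interval replaces the amount cleared in that interval: F·D/τ = CL·Css.
D = CL × Css × τ / F = 19.98 × 15 × 8 / 0.84 = 2854 mg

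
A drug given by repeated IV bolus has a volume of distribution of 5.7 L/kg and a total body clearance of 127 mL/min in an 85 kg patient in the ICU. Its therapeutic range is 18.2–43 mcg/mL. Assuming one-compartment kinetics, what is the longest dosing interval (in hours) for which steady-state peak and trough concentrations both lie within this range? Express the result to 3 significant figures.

Vd(total) = 85 kg × 5.7 L/kg = 484.5 L
Convert clearance: 127 mL/min × 60 min/h ÷ 1000 mL/L = 7.620 L/h
k = CL / Vd = 7.620 / 484.5 = 0.01573 h⁻¹
Between IV bolus doses, concentration decays as C = C₀·e^(−kτ), so C_peak/C_trough = e^(kτ).
τ_max = ln(C_peak/C_trough) / k = ln(43/18.2) / 0.01573 = 0.8598 / 0.01573 = 54.66 h

54.7 h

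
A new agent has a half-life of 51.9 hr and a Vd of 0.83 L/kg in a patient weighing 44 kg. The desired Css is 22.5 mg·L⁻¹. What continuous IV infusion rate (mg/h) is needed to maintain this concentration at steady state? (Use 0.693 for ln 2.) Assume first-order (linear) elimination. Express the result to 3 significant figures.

Total Vd = 0.83 × 44 = 36.52 L
CL = ln 2 · Vd / t½ = 0.693 × 36.52 / 51.9 = 0.4876 L/h
Infusion rate = CL × Css = 0.4876 × 22.5 = 10.97 mg/h

11.0 mg/h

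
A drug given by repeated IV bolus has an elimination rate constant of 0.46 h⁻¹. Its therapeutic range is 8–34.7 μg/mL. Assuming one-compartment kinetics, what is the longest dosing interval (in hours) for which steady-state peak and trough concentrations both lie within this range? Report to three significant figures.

Between IV bolus doses, concentration decays as C = C₀·e^(−kτ), so C_peak/C_trough = e^(kτ).
τ_max = ln(C_peak/C_trough) / k = ln(34.7/8) / 0.4600 = 1.467 / 0.4600 = 3.189 h

3.19 h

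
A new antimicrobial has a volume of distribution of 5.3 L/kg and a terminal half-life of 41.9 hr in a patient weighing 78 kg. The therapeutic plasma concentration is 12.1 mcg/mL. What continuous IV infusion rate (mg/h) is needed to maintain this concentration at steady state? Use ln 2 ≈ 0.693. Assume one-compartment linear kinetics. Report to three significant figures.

Vd = 5.3 L/kg × 78 kg = 413.4 L
CL = ln 2 · Vd / t½ = 0.693 × 413.4 / 41.9 = 6.837 L/h
Infusion rate = CL × Css = 6.837 × 12.1 = 82.73 mg/h

82.7 mg/h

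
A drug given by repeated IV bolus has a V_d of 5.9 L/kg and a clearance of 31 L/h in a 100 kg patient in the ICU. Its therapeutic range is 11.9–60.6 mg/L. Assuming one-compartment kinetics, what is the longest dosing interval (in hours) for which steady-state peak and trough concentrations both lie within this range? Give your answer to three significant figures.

Vd = 5.9 L/kg × 100 kg = 590.0 L
k = CL / Vd = 31.00 / 590.0 = 0.05254 h⁻¹
Between IV bolus doses, concentration decays as C = C₀·e^(−kτ), so C_peak/C_trough = e^(kτ).
τ_max = ln(C_peak/C_trough) / k = ln(60.6/11.9) / 0.05254 = 1.628 / 0.05254 = 30.99 h

31.0 h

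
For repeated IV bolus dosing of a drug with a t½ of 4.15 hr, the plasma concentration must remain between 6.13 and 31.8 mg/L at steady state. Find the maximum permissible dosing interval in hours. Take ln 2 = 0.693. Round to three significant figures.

k = 0.693 / t½ = 0.693 / 4.15 = 0.1670 h⁻¹
Between IV bolus doses, concentration decays as C = C₀·e^(−kτ), so C_peak/C_trough = e^(kτ).
τ_max = ln(C_peak/C_trough) / k = ln(31.8/6.13) / 0.1670 = 1.646 / 0.1670 = 9.856 h

9.86 h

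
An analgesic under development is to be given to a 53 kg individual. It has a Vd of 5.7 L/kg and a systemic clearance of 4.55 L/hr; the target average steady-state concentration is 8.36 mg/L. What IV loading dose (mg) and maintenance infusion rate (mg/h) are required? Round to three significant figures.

(a) 2530 mg; (b) 38.0 mg/h

Total Vd = 5.7 × 53 = 302.1 L
Loading: fill Vd to C_target → 302.1 L × 8.36 mg/L = 2526 mg
Maintenance: replace elimination → rate = CL × Css = 4.550 × 8.36 = 38.04 mg/h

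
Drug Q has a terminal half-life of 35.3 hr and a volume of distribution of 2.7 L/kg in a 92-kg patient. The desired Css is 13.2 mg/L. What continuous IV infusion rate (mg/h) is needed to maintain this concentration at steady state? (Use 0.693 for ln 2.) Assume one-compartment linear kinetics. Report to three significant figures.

64.4 mg/h

Total Vd = 2.7 × 92 = 248.4 L
CL = 0.693 × Vd / t½ = 0.693 × 248.4 / 35.3 = 4.877 L/h
Infusion rate = CL × Css = 4.877 × 13.2 = 64.38 mg/h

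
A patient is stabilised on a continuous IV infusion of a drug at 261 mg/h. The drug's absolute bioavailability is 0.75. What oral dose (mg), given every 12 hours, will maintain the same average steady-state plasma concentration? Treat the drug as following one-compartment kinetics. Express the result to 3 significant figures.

To maintain the same Css, the systemic dosing rate must be unchanged: F·D/τ = infusion rate.
D = rate × τ / F = 261 × 12 / 0.75 = 4176 mg

4180 mg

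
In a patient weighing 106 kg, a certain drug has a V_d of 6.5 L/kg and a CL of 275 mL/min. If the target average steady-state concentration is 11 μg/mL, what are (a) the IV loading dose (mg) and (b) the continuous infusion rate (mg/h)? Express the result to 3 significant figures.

(a) 7580 mg; (b) 182 mg/h

Vd(total) = 106 kg × 6.5 L/kg = 689.0 L
Loading: fill Vd to C_target → 689.0 L × 11 mg/L = 7579 mg
CL = 275 mL/min = 275 × 0.06 = 16.50 L/h
Maintenance: replace elimination → rate = CL × Css = 16.50 × 11 = 181.5 mg/h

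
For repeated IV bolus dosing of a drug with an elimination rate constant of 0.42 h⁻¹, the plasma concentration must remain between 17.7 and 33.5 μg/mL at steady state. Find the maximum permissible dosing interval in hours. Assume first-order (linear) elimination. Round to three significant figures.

1.52 h

Between IV bolus doses, concentration decays as C = C₀·e^(−kτ), so C_peak/C_trough = e^(kτ).
τ_max = ln(C_peak/C_trough) / k = ln(33.5/17.7) / 0.4200 = 0.6380 / 0.4200 = 1.519 h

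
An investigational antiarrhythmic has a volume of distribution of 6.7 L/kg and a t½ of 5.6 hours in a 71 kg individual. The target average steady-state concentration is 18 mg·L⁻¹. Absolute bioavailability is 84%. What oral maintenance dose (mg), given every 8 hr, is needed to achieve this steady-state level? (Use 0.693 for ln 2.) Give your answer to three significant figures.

10100 mg

Vd = 6.7 L/kg × 71 kg = 475.7 L
CL = ln 2 · Vd / t½ = 0.693 × 475.7 / 5.6 = 58.87 L/h
D = CL × Css × τ / F = 58.87 × 18 × 8 / 0.84 = 10090 mg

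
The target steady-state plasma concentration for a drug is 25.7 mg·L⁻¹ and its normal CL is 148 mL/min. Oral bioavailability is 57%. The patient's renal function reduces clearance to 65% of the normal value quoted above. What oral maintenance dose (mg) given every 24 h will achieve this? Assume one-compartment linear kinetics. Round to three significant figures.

CL = 148 mL/min × 60/1000 = 8.880 L/h
Patient clearance = 0.65 × 8.880 = 5.772 L/h
At steady state, dose per interval replaces the amount cleared in that interval: F·D/τ = CL·Css.
D = CL × Css × τ / F = 5.772 × 25.7 × 24 / 0.57 = 6246 mg

6250 mg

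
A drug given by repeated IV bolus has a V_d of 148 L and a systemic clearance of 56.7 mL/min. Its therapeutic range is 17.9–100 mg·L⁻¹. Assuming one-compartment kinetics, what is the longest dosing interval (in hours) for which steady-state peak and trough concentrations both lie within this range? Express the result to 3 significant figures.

74.8 h

Convert clearance: 56.7 mL/min × 60 min/h ÷ 1000 mL/L = 3.402 L/h
k = CL / Vd = 3.402 / 148.0 = 0.02299 h⁻¹
Between IV bolus doses, concentration decays as C = C₀·e^(−kτ), so C_peak/C_trough = e^(kτ).
τ_max = ln(C_peak/C_trough) / k = ln(100/17.9) / 0.02299 = 1.720 / 0.02299 = 74.82 h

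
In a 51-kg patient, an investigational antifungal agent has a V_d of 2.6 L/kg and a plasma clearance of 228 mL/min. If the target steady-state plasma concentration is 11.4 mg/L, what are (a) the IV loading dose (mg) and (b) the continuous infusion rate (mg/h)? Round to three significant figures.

(a) 1510 mg; (b) 156 mg/h

Vd(total) = 51 kg × 2.6 L/kg = 132.6 L
LD = Vd · C_target = 132.6 × 11.4 = 1512 mg
CL = 228 mL/min = 228 × 0.06 = 13.68 L/h
Maintenance: replace elimination → rate = CL × Css = 13.68 × 11.4 = 156.0 mg/h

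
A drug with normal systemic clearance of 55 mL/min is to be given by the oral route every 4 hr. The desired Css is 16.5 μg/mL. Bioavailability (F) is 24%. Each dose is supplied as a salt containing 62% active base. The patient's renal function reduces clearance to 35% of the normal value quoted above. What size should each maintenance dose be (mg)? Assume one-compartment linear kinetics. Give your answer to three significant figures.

512 mg

Convert clearance: 55 mL/min × 60 min/h ÷ 1000 mL/L = 3.300 L/h
Patient clearance = 0.35 × 3.300 = 1.155 L/h
At steady state, dose per interval replaces the amount cleared in that interval: F·S·D/τ = CL·Css.
D = CL × Css × τ / F / S = 1.155 × 16.5 × 4 / 0.24 / 0.62 = 512.3 mg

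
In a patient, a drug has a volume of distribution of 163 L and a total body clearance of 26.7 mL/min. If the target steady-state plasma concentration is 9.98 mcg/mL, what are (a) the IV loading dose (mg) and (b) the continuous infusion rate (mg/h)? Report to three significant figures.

(a) 1630 mg; (b) 16.0 mg/h

Loading: fill Vd to C_target → 163.0 L × 9.98 mg/L = 1627 mg
CL = 26.7 mL/min = 26.7 × 0.06 = 1.602 L/h
Maintenance: replace elimination → rate = CL × Css = 1.602 × 9.98 = 15.99 mg/h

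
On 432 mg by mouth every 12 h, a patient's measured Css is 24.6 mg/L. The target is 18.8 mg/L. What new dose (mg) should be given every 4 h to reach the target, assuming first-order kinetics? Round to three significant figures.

110 mg

With linear kinetics, Css is proportional to dose rate (D/τ) at fixed clearance.
D₂ = D₁ × (Css,target / Css,current) × (τ₂/τ₁) = 432 × (18.8/24.6) × (4/12) = 110.0 mg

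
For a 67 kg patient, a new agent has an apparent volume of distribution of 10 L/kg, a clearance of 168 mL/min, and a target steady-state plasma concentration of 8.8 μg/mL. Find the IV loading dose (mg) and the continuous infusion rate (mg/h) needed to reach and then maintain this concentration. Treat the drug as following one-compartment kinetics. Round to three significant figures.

Total Vd = 10 × 67 = 670.0 L
Loading dose = Vd × C = 670.0 × 8.8 = 5896 mg
Convert clearance: 168 mL/min × 60 min/h ÷ 1000 mL/L = 10.08 L/h
Maintenance infusion rate = CL × Css = 10.08 × 8.8 = 88.70 mg/h

(a) 5900 mg; (b) 88.7 mg/h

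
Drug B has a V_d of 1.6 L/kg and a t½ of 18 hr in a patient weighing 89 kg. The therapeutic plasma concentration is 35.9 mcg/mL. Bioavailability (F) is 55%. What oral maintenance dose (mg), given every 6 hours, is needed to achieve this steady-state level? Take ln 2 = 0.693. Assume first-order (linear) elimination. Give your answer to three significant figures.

2150 mg

Total Vd = 1.6 × 89 = 142.4 L
k = 0.693/18 = 0.03850 h⁻¹, so CL = k·Vd = 0.03850 × 142.4 = 5.482 L/h
D = CL × Css × τ / F = 5.482 × 35.9 × 6 / 0.55 = 2147 mg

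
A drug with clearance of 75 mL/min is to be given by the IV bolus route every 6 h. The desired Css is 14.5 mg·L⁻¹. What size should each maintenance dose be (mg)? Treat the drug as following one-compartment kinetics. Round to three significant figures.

392 mg

Convert clearance: 75 mL/min × 60 min/h ÷ 1000 mL/L = 4.500 L/h
D = CL × Css × τ = 4.500 × 14.5 × 6 = 391.5 mg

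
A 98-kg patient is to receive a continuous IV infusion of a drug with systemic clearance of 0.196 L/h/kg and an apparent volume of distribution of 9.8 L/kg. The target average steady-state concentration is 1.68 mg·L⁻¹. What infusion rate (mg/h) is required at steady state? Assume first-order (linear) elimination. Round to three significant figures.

CL = 0.196 L/h/kg × 98 kg = 19.21 L/h
R₀ = 19.21 × 1.68 = 32.27 mg/h

32.3 mg/h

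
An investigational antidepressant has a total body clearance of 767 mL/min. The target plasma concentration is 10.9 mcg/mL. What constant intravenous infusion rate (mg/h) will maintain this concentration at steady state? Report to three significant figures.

Convert clearance: 767 mL/min × 60 min/h ÷ 1000 mL/L = 46.02 L/h
R₀ = 46.02 × 10.9 = 501.6 mg/h

502 mg/h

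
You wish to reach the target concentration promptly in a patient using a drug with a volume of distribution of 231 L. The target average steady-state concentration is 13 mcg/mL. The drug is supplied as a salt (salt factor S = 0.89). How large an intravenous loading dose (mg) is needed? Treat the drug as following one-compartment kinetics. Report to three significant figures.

3370 mg

The loading dose fills Vd to the target concentration.
LD = Vd × C / S = 231.0 × 13.00 / 0.89 = 3374 mg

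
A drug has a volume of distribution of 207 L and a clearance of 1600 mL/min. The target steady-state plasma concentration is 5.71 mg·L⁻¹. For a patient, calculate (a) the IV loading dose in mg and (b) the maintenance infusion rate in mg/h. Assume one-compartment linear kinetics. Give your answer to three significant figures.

(a) 1180 mg; (b) 548 mg/h

Loading dose = Vd × C = 207.0 × 5.71 = 1182 mg
CL = 1600 mL/min × 60/1000 = 96.00 L/h
Maintenance infusion rate = CL × Css = 96.00 × 5.71 = 548.2 mg/h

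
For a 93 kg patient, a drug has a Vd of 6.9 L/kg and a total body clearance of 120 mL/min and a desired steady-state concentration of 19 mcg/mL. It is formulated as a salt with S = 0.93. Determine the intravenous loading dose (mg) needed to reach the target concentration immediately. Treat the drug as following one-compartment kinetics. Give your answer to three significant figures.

13100 mg

Total Vd = 6.9 × 93 = 641.7 L
LD is governed by Vd — clearance does not enter the loading-dose calculation.
LD = Vd × C / S = 641.7 × 19.00 / 0.93 = 13110 mg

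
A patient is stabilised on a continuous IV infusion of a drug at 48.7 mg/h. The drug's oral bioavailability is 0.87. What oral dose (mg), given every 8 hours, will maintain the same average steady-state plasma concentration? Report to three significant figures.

448 mg

To maintain the same Css, the systemic dosing rate must be unchanged: F·D/τ = infusion rate.
D = rate × τ / F = 48.7 × 8 / 0.87 = 447.8 mg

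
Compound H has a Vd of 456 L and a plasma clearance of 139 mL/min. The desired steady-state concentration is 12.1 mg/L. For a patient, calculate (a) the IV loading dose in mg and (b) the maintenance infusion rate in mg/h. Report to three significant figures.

Loading: fill Vd to C_target → 456.0 L × 12.1 mg/L = 5518 mg
CL = 139 mL/min = 139 × 0.06 = 8.340 L/h
Infusion rate = 8.340 L/h × 12.1 mg/L = 100.9 mg/h

(a) 5520 mg; (b) 101 mg/h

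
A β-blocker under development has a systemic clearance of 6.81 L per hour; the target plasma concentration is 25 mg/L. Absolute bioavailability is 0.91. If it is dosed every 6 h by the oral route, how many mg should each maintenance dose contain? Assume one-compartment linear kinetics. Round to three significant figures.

D = CL × Css × τ / F = 6.810 × 25 × 6 / 0.91 = 1123 mg

1120 mg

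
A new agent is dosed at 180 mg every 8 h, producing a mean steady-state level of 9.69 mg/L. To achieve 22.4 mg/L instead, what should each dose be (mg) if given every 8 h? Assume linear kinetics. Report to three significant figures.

416 mg

For first-order elimination, Css ∝ F·D/(CL·τ); F and CL are unchanged, so Css ∝ D/τ.
D₂ = D₁ × (Css,target / Css,current) = 180 × 22.4/9.69 = 416.1 mg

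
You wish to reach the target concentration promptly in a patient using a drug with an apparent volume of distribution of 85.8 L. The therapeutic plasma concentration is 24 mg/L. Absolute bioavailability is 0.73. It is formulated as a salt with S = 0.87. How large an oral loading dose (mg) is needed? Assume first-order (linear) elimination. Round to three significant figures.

3240 mg

The loading dose fills Vd to the target concentration.
LD = Vd × C / F / S = 85.80 × 24.00 / 0.73 / 0.87 = 3242 mg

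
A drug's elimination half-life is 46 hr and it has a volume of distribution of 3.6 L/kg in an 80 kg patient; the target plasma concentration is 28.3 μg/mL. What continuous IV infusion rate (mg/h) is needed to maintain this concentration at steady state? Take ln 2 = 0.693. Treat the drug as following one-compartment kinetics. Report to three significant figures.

Total Vd = 3.6 × 80 = 288.0 L
CL = 0.693 × Vd / t½ = 0.693 × 288.0 / 46 = 4.339 L/h
Infusion rate = CL × Css = 4.339 × 28.3 = 122.8 mg/h

123 mg/h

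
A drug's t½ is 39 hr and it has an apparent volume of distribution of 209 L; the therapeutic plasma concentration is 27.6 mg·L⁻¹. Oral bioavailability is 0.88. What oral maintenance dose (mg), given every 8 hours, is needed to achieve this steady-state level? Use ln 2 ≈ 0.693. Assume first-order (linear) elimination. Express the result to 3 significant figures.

CL = 0.693 × Vd / t½ = 0.693 × 209.0 / 39 = 3.714 L/h
D = CL × Css × τ / F = 3.714 × 27.6 × 8 / 0.88 = 931.9 mg

932 mg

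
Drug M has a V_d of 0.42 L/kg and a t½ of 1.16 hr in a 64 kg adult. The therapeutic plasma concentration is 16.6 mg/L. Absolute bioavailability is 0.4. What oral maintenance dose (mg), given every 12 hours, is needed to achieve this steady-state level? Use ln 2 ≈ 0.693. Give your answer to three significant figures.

8000 mg

Vd = 0.42 L/kg × 64 kg = 26.88 L
k = 0.693/1.16 = 0.5974 h⁻¹, so CL = k·Vd = 0.5974 × 26.88 = 16.06 L/h
D = CL × Css × τ / F = 16.06 × 16.6 × 12 / 0.4 = 7998 mg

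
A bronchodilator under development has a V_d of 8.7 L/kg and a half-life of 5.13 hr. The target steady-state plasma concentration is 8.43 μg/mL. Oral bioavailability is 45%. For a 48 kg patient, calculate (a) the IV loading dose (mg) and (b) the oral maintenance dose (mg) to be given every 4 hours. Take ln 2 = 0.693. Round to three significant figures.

Vd = 8.7 L/kg × 48 kg = 417.6 L
LD = Vd × C = 417.6 × 8.43 = 3520 mg
CL = 0.693 × Vd / t½ = 0.693 × 417.6 / 5.13 = 56.41 L/h
D = CL × Css × τ / F = 56.41 × 8.43 × 4 / 0.45 = 4227 mg

(a) 3520 mg; (b) 4230 mg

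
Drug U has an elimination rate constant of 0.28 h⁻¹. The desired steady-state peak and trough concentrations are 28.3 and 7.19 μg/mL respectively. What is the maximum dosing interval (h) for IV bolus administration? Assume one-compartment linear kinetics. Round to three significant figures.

Between IV bolus doses, concentration decays as C = C₀·e^(−kτ), so C_peak/C_trough = e^(kτ).
τ_max = ln(C_peak/C_trough) / k = ln(28.3/7.19) / 0.2800 = 1.370 / 0.2800 = 4.893 h

4.89 h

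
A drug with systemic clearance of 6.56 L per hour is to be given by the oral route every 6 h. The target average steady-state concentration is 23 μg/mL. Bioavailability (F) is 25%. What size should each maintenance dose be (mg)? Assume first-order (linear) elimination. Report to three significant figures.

At steady state, dose per interval replaces the amount cleared in that interval: F·D/τ = CL·Css.
D = CL × Css × τ / F = 6.560 × 23 × 6 / 0.25 = 3621 mg

3620 mg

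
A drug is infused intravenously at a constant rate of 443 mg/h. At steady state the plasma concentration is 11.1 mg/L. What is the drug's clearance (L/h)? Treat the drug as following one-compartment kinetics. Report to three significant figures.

At steady state, infusion rate = CL × Css, so CL = rate / Css.
CL = 443 / 11.1 = 39.91 L/h

39.9 L/h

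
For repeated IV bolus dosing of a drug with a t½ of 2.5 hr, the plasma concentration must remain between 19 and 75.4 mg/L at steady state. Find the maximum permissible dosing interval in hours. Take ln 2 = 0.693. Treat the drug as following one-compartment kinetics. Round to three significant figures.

k = 0.693 / t½ = 0.693 / 2.5 = 0.2772 h⁻¹
Between IV bolus doses, concentration decays as C = C₀·e^(−kτ), so C_peak/C_trough = e^(kτ).
τ_max = ln(C_peak/C_trough) / k = ln(75.4/19) / 0.2772 = 1.378 / 0.2772 = 4.971 h

4.97 h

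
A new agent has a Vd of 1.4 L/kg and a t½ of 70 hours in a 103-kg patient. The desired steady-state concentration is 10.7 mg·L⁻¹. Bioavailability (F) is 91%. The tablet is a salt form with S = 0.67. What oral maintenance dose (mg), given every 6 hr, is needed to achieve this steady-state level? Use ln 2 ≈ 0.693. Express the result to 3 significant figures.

150 mg

Vd(total) = 103 kg × 1.4 L/kg = 144.2 L
CL = ln 2 · Vd / t½ = 0.693 × 144.2 / 70 = 1.428 L/h
D = CL × Css × τ / F / S = 1.428 × 10.7 × 6 / 0.91 / 0.67 = 150.4 mg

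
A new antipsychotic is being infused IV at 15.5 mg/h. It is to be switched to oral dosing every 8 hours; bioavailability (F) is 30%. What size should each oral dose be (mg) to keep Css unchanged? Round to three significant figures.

To maintain the same Css, the systemic dosing rate must be unchanged: F·D/τ = infusion rate.
D = rate × τ / F = 15.5 × 8 / 0.3 = 413.3 mg

413 mg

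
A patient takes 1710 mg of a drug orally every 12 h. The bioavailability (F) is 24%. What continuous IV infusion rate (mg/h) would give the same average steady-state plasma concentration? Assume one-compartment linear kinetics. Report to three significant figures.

34.2 mg/h

Equivalent systemic input: infusion rate = F·D/τ.
Rate = 0.24 × 1710 / 12 = 34.20 mg/h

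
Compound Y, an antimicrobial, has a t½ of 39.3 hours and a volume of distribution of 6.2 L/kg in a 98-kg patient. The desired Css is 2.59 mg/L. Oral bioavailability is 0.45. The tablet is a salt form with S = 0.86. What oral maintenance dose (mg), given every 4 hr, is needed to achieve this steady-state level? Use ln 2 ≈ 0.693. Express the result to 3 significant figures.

287 mg

Vd(total) = 98 kg × 6.2 L/kg = 607.6 L
CL = 0.693 × Vd / t½ = 0.693 × 607.6 / 39.3 = 10.71 L/h
D = CL × Css × τ / F / S = 10.71 × 2.59 × 4 / 0.45 / 0.86 = 286.7 mg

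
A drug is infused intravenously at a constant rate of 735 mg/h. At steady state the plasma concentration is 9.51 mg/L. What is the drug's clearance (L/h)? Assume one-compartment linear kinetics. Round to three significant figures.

At steady state, infusion rate = CL × Css, so CL = rate / Css.
CL = 735 / 9.51 = 77.29 L/h

77.3 L/h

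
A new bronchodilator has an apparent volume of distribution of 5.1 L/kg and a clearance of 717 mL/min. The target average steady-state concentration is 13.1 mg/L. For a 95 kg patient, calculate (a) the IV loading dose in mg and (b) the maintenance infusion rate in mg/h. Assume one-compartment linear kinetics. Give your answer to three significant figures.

(a) 6350 mg; (b) 564 mg/h

Vd(total) = 95 kg × 5.1 L/kg = 484.5 L
LD = Vd · C_target = 484.5 × 13.1 = 6347 mg
CL = 717 mL/min = 717 × 0.06 = 43.02 L/h
Maintenance infusion rate = CL × Css = 43.02 × 13.1 = 563.6 mg/h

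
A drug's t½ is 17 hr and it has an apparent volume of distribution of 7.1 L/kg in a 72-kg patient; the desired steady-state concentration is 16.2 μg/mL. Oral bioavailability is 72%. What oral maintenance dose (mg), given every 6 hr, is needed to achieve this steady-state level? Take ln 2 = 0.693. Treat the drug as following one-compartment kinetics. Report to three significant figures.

2810 mg

Total Vd = 7.1 × 72 = 511.2 L
CL = ln 2 · Vd / t½ = 0.693 × 511.2 / 17 = 20.84 L/h
D = CL × Css × τ / F = 20.84 × 16.2 × 6 / 0.72 = 2813 mg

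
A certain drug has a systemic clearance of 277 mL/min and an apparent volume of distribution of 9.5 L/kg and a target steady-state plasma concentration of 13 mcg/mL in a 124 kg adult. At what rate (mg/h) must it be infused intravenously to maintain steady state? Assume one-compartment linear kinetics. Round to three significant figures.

216 mg/h

CL = 277 mL/min = 277 × 0.06 = 16.62 L/h
Rate = CL × Css = 16.62 × 13 = 216.1 mg/h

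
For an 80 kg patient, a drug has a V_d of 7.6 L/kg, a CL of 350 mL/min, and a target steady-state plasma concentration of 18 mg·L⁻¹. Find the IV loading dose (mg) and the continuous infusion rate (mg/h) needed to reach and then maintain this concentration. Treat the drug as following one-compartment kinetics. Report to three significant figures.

(a) 10900 mg; (b) 378 mg/h

Total Vd = 7.6 × 80 = 608.0 L
Loading dose = Vd × C = 608.0 × 18 = 10940 mg
CL = 350 mL/min × 60/1000 = 21.00 L/h
Maintenance infusion rate = CL × Css = 21.00 × 18 = 378.0 mg/h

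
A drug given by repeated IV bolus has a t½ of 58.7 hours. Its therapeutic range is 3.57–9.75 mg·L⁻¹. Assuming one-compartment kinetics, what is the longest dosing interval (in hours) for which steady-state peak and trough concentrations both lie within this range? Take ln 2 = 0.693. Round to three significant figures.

k = 0.693 / t½ = 0.693 / 58.7 = 0.01181 h⁻¹
Between IV bolus doses, concentration decays as C = C₀·e^(−kτ), so C_peak/C_trough = e^(kτ).
τ_max = ln(C_peak/C_trough) / k = ln(9.75/3.57) / 0.01181 = 1.005 / 0.01181 = 85.10 h

85.1 h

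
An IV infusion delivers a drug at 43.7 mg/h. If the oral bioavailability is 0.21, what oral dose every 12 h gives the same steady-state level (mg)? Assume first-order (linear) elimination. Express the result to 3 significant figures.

To maintain the same Css, the systemic dosing rate must be unchanged: F·D/τ = infusion rate.
D = rate × τ / F = 43.7 × 12 / 0.21 = 2497 mg

2500 mg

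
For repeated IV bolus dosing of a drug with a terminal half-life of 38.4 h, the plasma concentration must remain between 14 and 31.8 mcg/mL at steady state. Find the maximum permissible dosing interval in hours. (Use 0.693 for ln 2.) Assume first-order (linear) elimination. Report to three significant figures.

45.5 h

k = 0.693 / t½ = 0.693 / 38.4 = 0.01805 h⁻¹
Between IV bolus doses, concentration decays as C = C₀·e^(−kτ), so C_peak/C_trough = e^(kτ).
τ_max = ln(C_peak/C_trough) / k = ln(31.8/14) / 0.01805 = 0.8204 / 0.01805 = 45.45 h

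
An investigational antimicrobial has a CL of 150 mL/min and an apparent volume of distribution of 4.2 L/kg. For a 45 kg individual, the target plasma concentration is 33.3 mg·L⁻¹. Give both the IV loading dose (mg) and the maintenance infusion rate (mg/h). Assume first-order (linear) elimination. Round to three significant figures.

Vd = 4.2 L/kg × 45 kg = 189.0 L
LD = Vd · C_target = 189.0 × 33.3 = 6294 mg
CL = 150 mL/min = 150 × 0.06 = 9.000 L/h
Maintenance infusion rate = CL × Css = 9.000 × 33.3 = 299.7 mg/h

(a) 6290 mg; (b) 300 mg/h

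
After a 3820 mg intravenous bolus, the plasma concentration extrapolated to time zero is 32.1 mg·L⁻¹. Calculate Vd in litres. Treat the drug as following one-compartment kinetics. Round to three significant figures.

Immediately after an IV bolus, C₀ = Dose / Vd, so Vd = Dose / C₀.
Vd = 3820 / 32.1 = 119.0 L

119 L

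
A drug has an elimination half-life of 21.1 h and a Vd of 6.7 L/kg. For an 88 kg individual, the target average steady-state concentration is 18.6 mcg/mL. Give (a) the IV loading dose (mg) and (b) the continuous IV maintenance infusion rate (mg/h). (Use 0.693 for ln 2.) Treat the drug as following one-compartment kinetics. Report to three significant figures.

(a) 11000 mg; (b) 360 mg/h

Total Vd = 6.7 × 88 = 589.6 L
LD = Vd × C = 589.6 × 18.6 = 10970 mg
CL = 0.693 × Vd / t½ = 0.693 × 589.6 / 21.1 = 19.36 L/h
Infusion rate = CL × Css = 19.36 × 18.6 = 360.1 mg/h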